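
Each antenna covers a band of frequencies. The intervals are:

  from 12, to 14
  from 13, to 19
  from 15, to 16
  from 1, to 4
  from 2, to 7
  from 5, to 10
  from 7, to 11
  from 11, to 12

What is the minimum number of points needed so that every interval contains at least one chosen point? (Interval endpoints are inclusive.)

Process intervals by earliest right end; each time one isn't hit yet, stab at its right endpoint.
Sorted: [1,4] [2,7] [5,10] [7,11] [11,12] [12,14] [15,16] [13,19]
{[1,4],[2,7]} hit by 4; {[5,10],[7,11]} hit by 10; {[11,12],[12,14]} hit by 12; {[15,16],[13,19]} hit by 16.
Points: 4, 10, 12, 16 (4 total).

4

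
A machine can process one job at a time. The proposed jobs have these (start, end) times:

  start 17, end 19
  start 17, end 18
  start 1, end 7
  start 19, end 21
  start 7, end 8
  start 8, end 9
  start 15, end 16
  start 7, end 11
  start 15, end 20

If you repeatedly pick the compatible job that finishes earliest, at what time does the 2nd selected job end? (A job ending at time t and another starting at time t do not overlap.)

By end time: (1,7), (7,8), (8,9), (7,11), (15,16), (17,18), (17,19), (15,20), (19,21).
Pick (1,7); next start ≥ 7 → (7,8); next start ≥ 8 → (8,9); next start ≥ 9 → (15,16); next start ≥ 16 → (17,18); next start ≥ 18 → (19,21).
Selected: (1,7) (7,8) (8,9) (15,16) (17,18) (19,21)

8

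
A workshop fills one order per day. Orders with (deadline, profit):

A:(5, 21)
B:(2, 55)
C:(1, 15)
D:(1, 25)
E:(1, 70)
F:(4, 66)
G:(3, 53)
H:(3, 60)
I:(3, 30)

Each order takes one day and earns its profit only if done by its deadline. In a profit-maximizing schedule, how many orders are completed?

Take jobs in profit order; each goes to the latest open slot no later than its deadline.
By profit: E(d1,70), F(d4,66), H(d3,60), B(d2,55), G(d3,53), I(d3,30), D(d1,25), A(d5,21), C(d1,15)
E→slot 1; F→slot 4; H→slot 3; B→slot 2; G skipped; I skipped; D skipped; A→slot 5; C skipped.
5 of 9 scheduled.

5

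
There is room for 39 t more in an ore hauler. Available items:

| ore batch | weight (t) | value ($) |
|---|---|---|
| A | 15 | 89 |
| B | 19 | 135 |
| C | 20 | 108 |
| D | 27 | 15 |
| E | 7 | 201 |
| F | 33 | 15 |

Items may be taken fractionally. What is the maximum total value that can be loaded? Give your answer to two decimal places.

Ratios (sorted): E 28.71, B 7.11, A 5.93, C 5.40, D 0.56, F 0.45
take E (7 @ 201); take B (19 @ 135); take 13/15 of A → 77.13. Capacity used 39/39.
Total value = 413.13

413.13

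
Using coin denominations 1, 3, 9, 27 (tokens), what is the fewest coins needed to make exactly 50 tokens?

6

50 − 1×27→23 − 2×9→5 − 1×3→2 − 2×1→0
Total coins = 1 + 2 + 1 + 2 = 6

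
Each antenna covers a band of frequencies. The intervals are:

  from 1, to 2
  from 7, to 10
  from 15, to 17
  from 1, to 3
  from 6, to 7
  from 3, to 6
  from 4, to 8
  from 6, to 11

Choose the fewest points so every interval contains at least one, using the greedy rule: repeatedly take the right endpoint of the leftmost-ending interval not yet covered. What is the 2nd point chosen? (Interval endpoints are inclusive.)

Sort by right endpoint; whenever an interval is uncovered, place a point at its right end.
Sorted: [1,2] [1,3] [3,6] [6,7] [4,8] [7,10] [6,11] [15,17]
{[1,2],[1,3]} hit by 2; {[3,6],[6,7],[4,8]} hit by 6; {[7,10],[6,11]} hit by 10; {[15,17]} hit by 17.
Points: 2, 6, 10, 17 (4 total).

6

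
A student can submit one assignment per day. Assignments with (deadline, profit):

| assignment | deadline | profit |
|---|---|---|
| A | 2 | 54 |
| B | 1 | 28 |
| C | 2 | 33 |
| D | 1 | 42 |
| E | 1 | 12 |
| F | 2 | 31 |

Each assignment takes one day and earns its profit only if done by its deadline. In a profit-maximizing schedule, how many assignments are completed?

2

Take jobs in profit order; each goes to the latest open slot no later than its deadline.
By profit: A(d2,54), D(d1,42), C(d2,33), F(d2,31), B(d1,28), E(d1,12)
A→slot 2; D→slot 1; C skipped; F skipped; B skipped; E skipped.
2 of 6 scheduled.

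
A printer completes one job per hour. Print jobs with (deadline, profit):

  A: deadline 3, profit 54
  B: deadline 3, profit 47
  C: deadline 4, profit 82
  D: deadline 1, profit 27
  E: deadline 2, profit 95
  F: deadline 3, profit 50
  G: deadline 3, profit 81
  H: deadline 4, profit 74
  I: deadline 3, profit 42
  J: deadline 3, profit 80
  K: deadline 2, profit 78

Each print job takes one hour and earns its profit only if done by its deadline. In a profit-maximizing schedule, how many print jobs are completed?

Take jobs in profit order; each goes to the latest open slot no later than its deadline.
By profit: E(d2,95), C(d4,82), G(d3,81), J(d3,80), K(d2,78), H(d4,74), A(d3,54), F(d3,50), B(d3,47), I(d3,42), D(d1,27)
E→slot 2; C→slot 4; G→slot 3; J→slot 1; K skipped; H skipped; A skipped; F skipped; B skipped; I skipped; D skipped.
4 of 11 scheduled.

4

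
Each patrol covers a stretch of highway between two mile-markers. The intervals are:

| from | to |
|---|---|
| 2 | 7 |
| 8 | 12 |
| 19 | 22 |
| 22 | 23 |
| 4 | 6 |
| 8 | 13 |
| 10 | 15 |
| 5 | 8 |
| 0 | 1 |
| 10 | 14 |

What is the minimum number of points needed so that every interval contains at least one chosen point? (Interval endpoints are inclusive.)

By right end: [0,1]  [4,6]  [2,7]  [5,8]  [8,12]  [8,13]  [10,14]  [10,15]  [19,22]  [22,23]
[0,1] uncovered → point at 1; [4,6] uncovered → point at 6; [8,12] uncovered → point at 12; [19,22] uncovered → point at 22.
Points: 1, 6, 12, 22 (4 total).

4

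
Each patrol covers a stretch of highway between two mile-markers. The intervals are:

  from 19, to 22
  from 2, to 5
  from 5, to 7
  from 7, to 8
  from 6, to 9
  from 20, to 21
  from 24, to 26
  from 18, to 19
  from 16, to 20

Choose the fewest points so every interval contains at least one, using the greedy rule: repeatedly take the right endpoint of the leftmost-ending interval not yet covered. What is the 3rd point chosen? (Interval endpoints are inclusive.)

19

Sorted: [2,5] [5,7] [7,8] [6,9] [18,19] [16,20] [20,21] [19,22] [24,26]
{[2,5],[5,7]} hit by 5; {[7,8],[6,9]} hit by 8; {[18,19],[16,20]} hit by 19; {[20,21],[19,22]} hit by 21; {[24,26]} hit by 26.
Points: 5, 8, 19, 21, 26 (5 total).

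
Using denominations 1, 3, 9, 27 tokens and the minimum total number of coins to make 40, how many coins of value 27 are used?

1

Use the largest denomination that fits, subtract, and repeat.
40 = 1×27 + 1×9 + 1×3 + 1×1
Count of 27: 1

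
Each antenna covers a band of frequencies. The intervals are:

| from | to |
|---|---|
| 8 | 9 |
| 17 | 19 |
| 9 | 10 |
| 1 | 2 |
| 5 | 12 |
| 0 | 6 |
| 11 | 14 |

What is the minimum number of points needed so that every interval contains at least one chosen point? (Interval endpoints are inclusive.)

Process intervals by earliest right end; each time one isn't hit yet, stab at its right endpoint.
By right end: [1,2]  [0,6]  [8,9]  [9,10]  [5,12]  [11,14]  [17,19]
[1,2] uncovered → point at 2; [8,9] uncovered → point at 9; [11,14] uncovered → point at 14; [17,19] uncovered → point at 19.
Points: 2, 9, 14, 19 (4 total).

4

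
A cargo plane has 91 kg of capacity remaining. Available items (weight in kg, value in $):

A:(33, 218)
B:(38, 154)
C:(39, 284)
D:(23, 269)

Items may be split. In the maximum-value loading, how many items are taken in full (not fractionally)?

2

Sort by value per unit weight and fill in that order.
Ratios (sorted): D 11.70, C 7.28, A 6.61, B 4.05
take D (23 @ 269); take C (39 @ 284); take 29/33 of A → 191.58. Capacity used 91/91.
2 item(s) taken whole; one partial (take 29/33 of A).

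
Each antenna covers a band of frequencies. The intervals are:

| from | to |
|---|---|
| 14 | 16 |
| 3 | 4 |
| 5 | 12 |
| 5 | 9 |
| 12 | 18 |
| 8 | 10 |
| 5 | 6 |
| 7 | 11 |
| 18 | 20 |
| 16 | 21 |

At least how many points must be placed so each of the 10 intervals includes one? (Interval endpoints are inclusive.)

5

By right end: [3,4]  [5,6]  [5,9]  [8,10]  [7,11]  [5,12]  [14,16]  [12,18]  [18,20]  [16,21]
[3,4] uncovered → point at 4; [5,6] uncovered → point at 6; [8,10] uncovered → point at 10; [14,16] uncovered → point at 16; [18,20] uncovered → point at 20.
Points: 4, 6, 10, 16, 20 (5 total).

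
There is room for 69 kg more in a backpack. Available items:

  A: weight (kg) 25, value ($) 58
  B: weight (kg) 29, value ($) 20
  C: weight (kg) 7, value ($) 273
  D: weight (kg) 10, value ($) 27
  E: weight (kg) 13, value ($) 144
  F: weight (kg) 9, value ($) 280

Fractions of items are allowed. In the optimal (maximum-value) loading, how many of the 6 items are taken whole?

5

Order: C (273/7=39.00) > F (280/9=31.11) > E (144/13=11.08) > D (27/10=2.70) > A (58/25=2.32) > B (20/29=0.69)
Fill: take C (7 @ 273) → take F (9 @ 280) → take E (13 @ 144) → take D (10 @ 27) → take A (25 @ 58) → take 5/29 of B → 3.45; 69/69 used.
5 item(s) taken whole; one partial (take 5/29 of B).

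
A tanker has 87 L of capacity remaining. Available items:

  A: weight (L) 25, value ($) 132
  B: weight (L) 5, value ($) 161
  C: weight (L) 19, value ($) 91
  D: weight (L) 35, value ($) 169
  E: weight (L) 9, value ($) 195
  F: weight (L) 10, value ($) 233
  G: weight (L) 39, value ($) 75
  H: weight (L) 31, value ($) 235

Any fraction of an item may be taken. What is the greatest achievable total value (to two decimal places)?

Order: B (161/5=32.20) > F (233/10=23.30) > E (195/9=21.67) > H (235/31=7.58) > A (132/25=5.28) > D (169/35=4.83) > C (91/19=4.79) > G (75/39=1.92)
Fill: take B (5 @ 161) → take F (10 @ 233) → take E (9 @ 195) → take H (31 @ 235) → take A (25 @ 132) → take 7/35 of D → 33.80; 87/87 used.
Total value = 989.80

989.80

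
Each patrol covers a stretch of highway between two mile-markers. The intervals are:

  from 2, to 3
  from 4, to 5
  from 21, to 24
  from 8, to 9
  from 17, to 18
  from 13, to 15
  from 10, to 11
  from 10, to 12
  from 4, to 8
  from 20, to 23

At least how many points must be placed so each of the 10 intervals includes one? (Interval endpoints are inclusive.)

7

Process intervals by earliest right end; each time one isn't hit yet, stab at its right endpoint.
By right end: [2,3]  [4,5]  [4,8]  [8,9]  [10,11]  [10,12]  [13,15]  [17,18]  [20,23]  [21,24]
[2,3] uncovered → point at 3; [4,5] uncovered → point at 5; [8,9] uncovered → point at 9; [10,11] uncovered → point at 11; [13,15] uncovered → point at 15; [17,18] uncovered → point at 18; [20,23] uncovered → point at 23.
Points: 3, 5, 9, 11, 15, 18, 23 (7 total).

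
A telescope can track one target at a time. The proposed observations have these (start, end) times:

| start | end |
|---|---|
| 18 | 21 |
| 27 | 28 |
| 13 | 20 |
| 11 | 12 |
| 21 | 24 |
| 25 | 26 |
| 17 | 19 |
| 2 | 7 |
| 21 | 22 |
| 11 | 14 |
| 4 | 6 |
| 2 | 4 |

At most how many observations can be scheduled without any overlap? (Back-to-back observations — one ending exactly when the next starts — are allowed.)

Greedy by earliest finish: after sorting by end time, pick each interval compatible with the last pick.
Sorted by end: (2,4)  (4,6)  (2,7)  (11,12)  (11,14)  (17,19)  (13,20)  (18,21)  (21,22)  (21,24)  (25,26)  (27,28)
take (2,4); take (4,6); skip (2,7); take (11,12); take (17,19); skip (13,20); take (21,22); take (25,26); take (27,28).
Selected 7 observations.

7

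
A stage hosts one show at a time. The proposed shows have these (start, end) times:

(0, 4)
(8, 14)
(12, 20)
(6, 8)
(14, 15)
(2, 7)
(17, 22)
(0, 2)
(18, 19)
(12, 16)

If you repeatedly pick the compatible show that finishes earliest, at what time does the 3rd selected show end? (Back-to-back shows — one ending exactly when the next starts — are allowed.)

14

Sorted by end: (0,2)  (0,4)  (2,7)  (6,8)  (8,14)  (14,15)  (12,16)  (18,19)  (12,20)  (17,22)
take (0,2); take (2,7); skip (6,8); take (8,14); take (14,15); skip (12,16); take (18,19); skip (17,22).
Selected: (0,2) (2,7) (8,14) (14,15) (18,19)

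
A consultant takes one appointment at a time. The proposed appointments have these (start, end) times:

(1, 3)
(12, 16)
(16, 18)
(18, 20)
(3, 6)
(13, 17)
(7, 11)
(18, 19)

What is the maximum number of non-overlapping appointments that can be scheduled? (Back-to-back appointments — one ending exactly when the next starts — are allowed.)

6

Order by finish time; keep every interval that doesn't clash with the previous kept one.
By end time: (1,3), (3,6), (7,11), (12,16), (13,17), (16,18), (18,19), (18,20).
Pick (1,3); next start ≥ 3 → (3,6); next start ≥ 6 → (7,11); next start ≥ 11 → (12,16); next start ≥ 16 → (16,18); next start ≥ 18 → (18,19).
Selected 6 appointments.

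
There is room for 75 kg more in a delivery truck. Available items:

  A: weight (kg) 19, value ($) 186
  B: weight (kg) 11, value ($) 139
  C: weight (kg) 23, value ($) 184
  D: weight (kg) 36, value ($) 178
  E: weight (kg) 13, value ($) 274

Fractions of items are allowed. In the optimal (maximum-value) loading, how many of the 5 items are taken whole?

Sort by value per unit weight and fill in that order.
Order: E (274/13=21.08) > B (139/11=12.64) > A (186/19=9.79) > C (184/23=8.00) > D (178/36=4.94)
Fill: take E (13 @ 274) → take B (11 @ 139) → take A (19 @ 186) → take C (23 @ 184) → take 9/36 of D → 44.50; 75/75 used.
4 item(s) taken whole; one partial (take 9/36 of D).

4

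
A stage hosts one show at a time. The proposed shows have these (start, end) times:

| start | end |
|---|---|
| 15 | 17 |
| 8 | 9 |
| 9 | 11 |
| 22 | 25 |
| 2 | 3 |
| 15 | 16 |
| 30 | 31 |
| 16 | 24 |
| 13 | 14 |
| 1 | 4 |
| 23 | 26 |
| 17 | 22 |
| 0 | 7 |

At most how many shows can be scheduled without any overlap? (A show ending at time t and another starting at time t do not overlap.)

8

Greedy by earliest finish: after sorting by end time, pick each interval compatible with the last pick.
By end time: (2,3), (1,4), (0,7), (8,9), (9,11), (13,14), (15,16), (15,17), (17,22), (16,24), (22,25), (23,26), (30,31).
Pick (2,3); next start ≥ 3 → (8,9); next start ≥ 9 → (9,11); next start ≥ 11 → (13,14); next start ≥ 14 → (15,16); next start ≥ 16 → (17,22); next start ≥ 22 → (22,25); next start ≥ 25 → (30,31).
Selected 8 shows.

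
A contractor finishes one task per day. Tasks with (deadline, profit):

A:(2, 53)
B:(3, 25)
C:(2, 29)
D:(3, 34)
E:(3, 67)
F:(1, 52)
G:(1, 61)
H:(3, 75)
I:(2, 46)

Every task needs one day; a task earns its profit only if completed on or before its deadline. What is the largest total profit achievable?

Sort by profit descending; place each in the latest free slot ≤ its deadline.
Profit order: H=75 E=67 G=61 A=53 F=52 I=46 D=34 C=29 B=25
Assign: H→slot 3, E→slot 2, G→slot 1, A skipped, F skipped, I skipped, D skipped, C skipped, B skipped.
Slots: [1:G] [2:E] [3:H]
Profit = 61 + 67 + 75 = 203

203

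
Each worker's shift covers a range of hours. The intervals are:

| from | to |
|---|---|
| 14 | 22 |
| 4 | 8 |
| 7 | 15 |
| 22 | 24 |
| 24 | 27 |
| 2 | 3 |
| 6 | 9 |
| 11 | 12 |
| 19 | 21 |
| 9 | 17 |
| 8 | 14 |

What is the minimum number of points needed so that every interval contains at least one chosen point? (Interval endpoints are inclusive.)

5

Sort by right endpoint; whenever an interval is uncovered, place a point at its right end.
By right end: [2,3]  [4,8]  [6,9]  [11,12]  [8,14]  [7,15]  [9,17]  [19,21]  [14,22]  [22,24]  [24,27]
[2,3] uncovered → point at 3; [4,8] uncovered → point at 8; [11,12] uncovered → point at 12; [19,21] uncovered → point at 21; [22,24] uncovered → point at 24.
Points: 3, 8, 12, 21, 24 (5 total).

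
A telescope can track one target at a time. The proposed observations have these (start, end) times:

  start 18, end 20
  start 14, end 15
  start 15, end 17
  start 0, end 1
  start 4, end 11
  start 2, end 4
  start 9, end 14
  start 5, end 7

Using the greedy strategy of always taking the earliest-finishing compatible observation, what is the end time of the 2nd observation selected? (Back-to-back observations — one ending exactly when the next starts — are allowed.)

Greedy by earliest finish: after sorting by end time, pick each interval compatible with the last pick.
Sorted by end: (0,1)  (2,4)  (5,7)  (4,11)  (9,14)  (14,15)  (15,17)  (18,20)
take (0,1); take (2,4); take (5,7); skip (4,11); take (9,14); take (14,15); take (15,17); take (18,20).
Selected: (0,1) (2,4) (5,7) (9,14) (14,15) (15,17) (18,20)

4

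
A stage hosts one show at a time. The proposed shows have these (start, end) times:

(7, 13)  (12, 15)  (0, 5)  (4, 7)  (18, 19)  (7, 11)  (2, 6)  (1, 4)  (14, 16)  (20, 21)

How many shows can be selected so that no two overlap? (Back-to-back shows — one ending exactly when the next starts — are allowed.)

By end time: (1,4), (0,5), (2,6), (4,7), (7,11), (7,13), (12,15), (14,16), (18,19), (20,21).
Pick (1,4); next start ≥ 4 → (4,7); next start ≥ 7 → (7,11); next start ≥ 11 → (12,15); next start ≥ 15 → (18,19); next start ≥ 19 → (20,21).
Selected 6 shows.

6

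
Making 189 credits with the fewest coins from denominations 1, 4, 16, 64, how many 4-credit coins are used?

189 = 2×64 + 3×16 + 3×4 + 1×1
Count of 4: 3

3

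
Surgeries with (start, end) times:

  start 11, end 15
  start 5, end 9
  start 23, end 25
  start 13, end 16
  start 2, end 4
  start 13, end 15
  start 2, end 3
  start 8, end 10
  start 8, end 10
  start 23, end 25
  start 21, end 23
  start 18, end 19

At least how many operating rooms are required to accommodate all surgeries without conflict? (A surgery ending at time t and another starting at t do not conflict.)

3

starts: [2, 2, 5, 8, 8, 11, 13, 13, 18, 21, 23, 23]
ends:   [3, 4, 9, 10, 10, 15, 15, 16, 19, 23, 25, 25]
s2→1 s2→2 e3→1 e4→0 s5→1 s8→2 s8→3  — peak 3.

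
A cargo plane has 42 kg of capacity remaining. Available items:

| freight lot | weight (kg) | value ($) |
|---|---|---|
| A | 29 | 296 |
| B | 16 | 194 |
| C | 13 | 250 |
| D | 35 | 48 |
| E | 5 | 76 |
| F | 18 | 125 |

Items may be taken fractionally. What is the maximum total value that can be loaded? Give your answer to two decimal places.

Greedy by value/weight ratio, highest first.
Ratios (sorted): C 19.23, E 15.20, B 12.12, A 10.21, F 6.94, D 1.37
take C (13 @ 250); take E (5 @ 76); take B (16 @ 194); take 8/29 of A → 81.66. Capacity used 42/42.
Total value = 601.66

601.66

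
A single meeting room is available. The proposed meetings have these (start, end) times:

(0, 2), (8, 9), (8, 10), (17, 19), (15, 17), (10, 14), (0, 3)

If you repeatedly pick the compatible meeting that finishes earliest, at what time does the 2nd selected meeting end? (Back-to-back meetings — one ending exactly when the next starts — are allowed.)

By end time: (0,2), (0,3), (8,9), (8,10), (10,14), (15,17), (17,19).
Pick (0,2); next start ≥ 2 → (8,9); next start ≥ 9 → (10,14); next start ≥ 14 → (15,17); next start ≥ 17 → (17,19).
Selected: (0,2) (8,9) (10,14) (15,17) (17,19)

9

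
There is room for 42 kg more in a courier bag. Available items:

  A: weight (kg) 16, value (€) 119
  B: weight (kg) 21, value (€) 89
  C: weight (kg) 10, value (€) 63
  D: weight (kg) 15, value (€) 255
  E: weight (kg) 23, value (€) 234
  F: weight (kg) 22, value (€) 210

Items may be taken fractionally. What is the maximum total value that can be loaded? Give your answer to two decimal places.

527.18

Sort by value per unit weight and fill in that order.
Order: D (255/15=17.00) > E (234/23=10.17) > F (210/22=9.55) > A (119/16=7.44) > C (63/10=6.30) > B (89/21=4.24)
Fill: take D (15 @ 255) → take E (23 @ 234) → take 4/22 of F → 38.18; 42/42 used.
Total value = 527.18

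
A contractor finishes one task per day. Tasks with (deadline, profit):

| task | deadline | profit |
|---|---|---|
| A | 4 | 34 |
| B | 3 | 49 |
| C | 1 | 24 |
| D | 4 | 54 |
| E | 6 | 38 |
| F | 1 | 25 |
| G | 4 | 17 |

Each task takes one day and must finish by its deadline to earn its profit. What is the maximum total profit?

Take jobs in profit order; each goes to the latest open slot no later than its deadline.
Profit order: D=54 B=49 E=38 A=34 F=25 C=24 G=17
Assign: D→slot 4, B→slot 3, E→slot 6, A→slot 2, F→slot 1, C skipped, G skipped.
Slots: [1:F] [2:A] [3:B] [4:D] [6:E]
Profit = 25 + 34 + 49 + 54 + 38 = 200

200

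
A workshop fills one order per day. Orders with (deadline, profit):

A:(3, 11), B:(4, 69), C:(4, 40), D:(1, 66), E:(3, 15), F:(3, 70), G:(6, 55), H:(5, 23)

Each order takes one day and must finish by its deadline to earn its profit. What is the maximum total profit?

323

Take jobs in profit order; each goes to the latest open slot no later than its deadline.
By profit: F(d3,70), B(d4,69), D(d1,66), G(d6,55), C(d4,40), H(d5,23), E(d3,15), A(d3,11)
F→slot 3; B→slot 4; D→slot 1; G→slot 6; C→slot 2; H→slot 5; E skipped; A skipped.
Profit = 66 + 40 + 70 + 69 + 23 + 55 = 323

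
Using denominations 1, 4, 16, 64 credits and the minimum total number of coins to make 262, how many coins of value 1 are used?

Greedy: take as many of the largest coin as possible, then repeat with the remainder.
262 = 4×64 + 1×4 + 2×1
Count of 1: 2

2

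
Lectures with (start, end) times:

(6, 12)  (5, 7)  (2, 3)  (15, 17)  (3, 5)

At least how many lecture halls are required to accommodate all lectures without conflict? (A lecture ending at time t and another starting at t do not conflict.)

The answer is the maximum number of intervals overlapping at any instant.
starts: [2, 3, 5, 6, 15]
ends:   [3, 5, 7, 12, 17]
s2→1 e3→0 s3→1 e5→0 s5→1 s6→2  — peak 2.

2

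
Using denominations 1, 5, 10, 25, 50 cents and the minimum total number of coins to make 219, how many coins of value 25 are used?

0

Greedy: take as many of the largest coin as possible, then repeat with the remainder.
219 = 4×50 + 1×10 + 1×5 + 4×1
Count of 25: 0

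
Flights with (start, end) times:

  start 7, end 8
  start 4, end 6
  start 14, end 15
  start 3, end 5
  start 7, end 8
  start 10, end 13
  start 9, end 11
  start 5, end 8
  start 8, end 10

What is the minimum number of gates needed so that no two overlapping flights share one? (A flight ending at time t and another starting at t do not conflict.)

Count concurrent intervals with a sweep; the peak is the room count.
starts: [3, 4, 5, 7, 7, 8, 9, 10, 14]
ends:   [5, 6, 8, 8, 8, 10, 11, 13, 15]
s3→1 s4→2 e5→1 s5→2 e6→1 s7→2 s7→3  — peak 3.

3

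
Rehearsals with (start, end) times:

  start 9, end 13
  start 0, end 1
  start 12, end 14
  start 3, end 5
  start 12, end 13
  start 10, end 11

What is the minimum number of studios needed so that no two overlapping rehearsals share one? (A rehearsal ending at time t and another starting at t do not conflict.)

3

Count concurrent intervals with a sweep; the peak is the room count.
Events (time:±→running): 0:+→1 1:-→0 3:+→1 5:-→0 9:+→1 10:+→2 11:-→1 12:+→2 12:+→3 … peak 3.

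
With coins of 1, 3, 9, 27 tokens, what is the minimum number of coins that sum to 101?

101 = 3×27 + 2×9 + 2×1
Total coins = 3 + 2 + 2 = 7

7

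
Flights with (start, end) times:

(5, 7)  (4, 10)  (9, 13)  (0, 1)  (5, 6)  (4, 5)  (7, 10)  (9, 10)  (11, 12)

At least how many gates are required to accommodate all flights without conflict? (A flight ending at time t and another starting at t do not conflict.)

starts: [0, 4, 4, 5, 5, 7, 9, 9, 11]
ends:   [1, 5, 6, 7, 10, 10, 10, 12, 13]
s0→1 e1→0 s4→1 s4→2 e5→1 s5→2 s5→3 e6→2 e7→1 s7→2 s9→3 s9→4  — peak 4.

4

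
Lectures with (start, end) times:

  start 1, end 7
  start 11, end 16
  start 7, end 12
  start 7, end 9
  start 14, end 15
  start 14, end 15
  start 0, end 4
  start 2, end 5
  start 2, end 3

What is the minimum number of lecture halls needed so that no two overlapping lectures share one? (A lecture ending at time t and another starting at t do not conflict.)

Count concurrent intervals with a sweep; the peak is the room count.
Events (time:±→running): 0:+→1 1:+→2 2:+→3 2:+→4 … peak 4.

4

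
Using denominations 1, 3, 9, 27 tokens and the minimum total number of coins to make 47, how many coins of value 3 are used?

Greedy: take as many of the largest coin as possible, then repeat with the remainder.
47 = 1×27 + 2×9 + 2×1
Count of 3: 0

0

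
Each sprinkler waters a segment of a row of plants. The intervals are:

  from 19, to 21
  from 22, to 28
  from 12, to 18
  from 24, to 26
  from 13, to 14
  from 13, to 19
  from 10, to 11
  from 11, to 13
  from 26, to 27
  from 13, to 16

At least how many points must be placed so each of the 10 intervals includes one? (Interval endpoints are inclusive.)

4

Sort by right endpoint; whenever an interval is uncovered, place a point at its right end.
Sorted: [10,11] [11,13] [13,14] [13,16] [12,18] [13,19] [19,21] [24,26] [26,27] [22,28]
{[10,11],[11,13]} hit by 11; {[13,14],[13,16],[12,18],[13,19]} hit by 14; {[19,21]} hit by 21; {[24,26],[26,27],[22,28]} hit by 26.
Points: 11, 14, 21, 26 (4 total).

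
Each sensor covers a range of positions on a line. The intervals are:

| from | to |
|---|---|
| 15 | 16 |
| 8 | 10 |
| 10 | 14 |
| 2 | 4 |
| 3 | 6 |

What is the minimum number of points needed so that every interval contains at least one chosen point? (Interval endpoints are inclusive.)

3

Process intervals by earliest right end; each time one isn't hit yet, stab at its right endpoint.
By right end: [2,4]  [3,6]  [8,10]  [10,14]  [15,16]
[2,4] uncovered → point at 4; [8,10] uncovered → point at 10; [15,16] uncovered → point at 16.
Points: 4, 10, 16 (3 total).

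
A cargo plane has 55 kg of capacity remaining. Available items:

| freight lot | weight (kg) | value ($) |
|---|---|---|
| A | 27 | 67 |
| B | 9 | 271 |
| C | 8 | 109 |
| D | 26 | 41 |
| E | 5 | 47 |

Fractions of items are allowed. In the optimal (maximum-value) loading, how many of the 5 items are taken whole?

4

Order: B (271/9=30.11) > C (109/8=13.62) > E (47/5=9.40) > A (67/27=2.48) > D (41/26=1.58)
Fill: take B (9 @ 271) → take C (8 @ 109) → take E (5 @ 47) → take A (27 @ 67) → take 6/26 of D → 9.46; 55/55 used.
4 item(s) taken whole; one partial (take 6/26 of D).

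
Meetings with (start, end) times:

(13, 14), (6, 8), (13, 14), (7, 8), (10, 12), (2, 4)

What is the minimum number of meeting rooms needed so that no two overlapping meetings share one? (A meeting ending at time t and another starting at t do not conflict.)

The answer is the maximum number of intervals overlapping at any instant.
Events (time:±→running): 2:+→1 4:-→0 6:+→1 7:+→2 … peak 2.

2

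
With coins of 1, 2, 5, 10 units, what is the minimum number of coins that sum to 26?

4

Use the largest denomination that fits, subtract, and repeat.
26 − 2×10→6 − 1×5→1 − 1×1→0
Total coins = 2 + 1 + 1 = 4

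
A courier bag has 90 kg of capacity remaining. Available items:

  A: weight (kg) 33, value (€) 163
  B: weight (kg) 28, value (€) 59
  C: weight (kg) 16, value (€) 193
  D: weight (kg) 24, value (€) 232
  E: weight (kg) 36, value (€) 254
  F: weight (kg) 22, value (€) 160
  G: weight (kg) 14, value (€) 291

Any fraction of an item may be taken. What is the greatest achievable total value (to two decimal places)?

Greedy by value/weight ratio, highest first.
Ratios (sorted): G 20.79, C 12.06, D 9.67, F 7.27, E 7.06, A 4.94, B 2.11
take G (14 @ 291); take C (16 @ 193); take D (24 @ 232); take F (22 @ 160); take 14/36 of E → 98.78. Capacity used 90/90.
Total value = 974.78

974.78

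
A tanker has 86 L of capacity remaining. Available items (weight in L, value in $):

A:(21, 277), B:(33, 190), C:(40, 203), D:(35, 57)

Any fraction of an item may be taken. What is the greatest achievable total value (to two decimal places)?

Sort by value per unit weight and fill in that order.
Order: A (277/21=13.19) > B (190/33=5.76) > C (203/40=5.08) > D (57/35=1.63)
Fill: take A (21 @ 277) → take B (33 @ 190) → take 32/40 of C → 162.40; 86/86 used.
Total value = 629.40

629.40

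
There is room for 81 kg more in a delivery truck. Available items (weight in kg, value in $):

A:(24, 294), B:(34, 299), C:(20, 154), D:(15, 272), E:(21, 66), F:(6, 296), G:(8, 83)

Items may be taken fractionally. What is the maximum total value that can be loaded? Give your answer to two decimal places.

Greedy by value/weight ratio, highest first.
Order: F (296/6=49.33) > D (272/15=18.13) > A (294/24=12.25) > G (83/8=10.38) > B (299/34=8.79) > C (154/20=7.70) > E (66/21=3.14)
Fill: take F (6 @ 296) → take D (15 @ 272) → take A (24 @ 294) → take G (8 @ 83) → take 28/34 of B → 246.24; 81/81 used.
Total value = 1191.24

1191.24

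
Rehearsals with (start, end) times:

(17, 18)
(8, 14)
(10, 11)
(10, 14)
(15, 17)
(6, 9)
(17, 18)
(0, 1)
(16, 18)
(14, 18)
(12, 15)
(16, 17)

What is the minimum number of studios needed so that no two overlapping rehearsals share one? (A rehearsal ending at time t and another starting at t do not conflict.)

Events (time:±→running): 0:+→1 1:-→0 6:+→1 8:+→2 9:-→1 10:+→2 10:+→3 11:-→2 12:+→3 14:-→2 14:-→1 14:+→2 15:-→1 15:+→2 16:+→3 16:+→4 … peak 4.

4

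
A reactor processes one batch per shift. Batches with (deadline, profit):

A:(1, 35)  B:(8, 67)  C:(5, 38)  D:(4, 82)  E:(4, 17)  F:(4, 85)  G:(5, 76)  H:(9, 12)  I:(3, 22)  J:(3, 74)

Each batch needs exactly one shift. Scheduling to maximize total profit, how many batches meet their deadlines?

7

Take jobs in profit order; each goes to the latest open slot no later than its deadline.
By profit: F(d4,85), D(d4,82), G(d5,76), J(d3,74), B(d8,67), C(d5,38), A(d1,35), I(d3,22), E(d4,17), H(d9,12)
F→slot 4; D→slot 3; G→slot 5; J→slot 2; B→slot 8; C→slot 1; A skipped; I skipped; E skipped; H→slot 9.
7 of 10 scheduled.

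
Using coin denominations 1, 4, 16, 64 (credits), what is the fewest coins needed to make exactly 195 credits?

Greedy: take as many of the largest coin as possible, then repeat with the remainder.
195 − 3×64→3 − 3×1→0
Total coins = 3 + 3 = 6

6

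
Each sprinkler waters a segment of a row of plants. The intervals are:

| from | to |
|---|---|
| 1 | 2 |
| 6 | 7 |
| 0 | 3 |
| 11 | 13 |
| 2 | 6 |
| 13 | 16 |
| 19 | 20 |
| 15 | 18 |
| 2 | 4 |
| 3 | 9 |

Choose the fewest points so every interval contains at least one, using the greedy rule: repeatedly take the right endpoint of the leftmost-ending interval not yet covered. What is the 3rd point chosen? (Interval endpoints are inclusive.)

By right end: [1,2]  [0,3]  [2,4]  [2,6]  [6,7]  [3,9]  [11,13]  [13,16]  [15,18]  [19,20]
[1,2] uncovered → point at 2; [6,7] uncovered → point at 7; [11,13] uncovered → point at 13; [15,18] uncovered → point at 18; [19,20] uncovered → point at 20.
Points: 2, 7, 13, 18, 20 (5 total).

13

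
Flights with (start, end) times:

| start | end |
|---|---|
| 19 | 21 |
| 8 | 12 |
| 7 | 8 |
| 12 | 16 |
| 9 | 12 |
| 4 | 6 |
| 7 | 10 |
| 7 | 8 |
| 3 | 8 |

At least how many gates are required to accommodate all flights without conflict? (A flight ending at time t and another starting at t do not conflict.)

4

Count concurrent intervals with a sweep; the peak is the room count.
starts: [3, 4, 7, 7, 7, 8, 9, 12, 19]
ends:   [6, 8, 8, 8, 10, 12, 12, 16, 21]
s3→1 s4→2 e6→1 s7→2 s7→3 s7→4  — peak 4.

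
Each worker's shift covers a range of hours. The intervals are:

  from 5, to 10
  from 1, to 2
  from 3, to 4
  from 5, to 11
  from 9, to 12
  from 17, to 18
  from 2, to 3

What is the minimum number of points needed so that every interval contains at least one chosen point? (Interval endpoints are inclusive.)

Process intervals by earliest right end; each time one isn't hit yet, stab at its right endpoint.
By right end: [1,2]  [2,3]  [3,4]  [5,10]  [5,11]  [9,12]  [17,18]
[1,2] uncovered → point at 2; [3,4] uncovered → point at 4; [5,10] uncovered → point at 10; [17,18] uncovered → point at 18.
Points: 2, 4, 10, 18 (4 total).

4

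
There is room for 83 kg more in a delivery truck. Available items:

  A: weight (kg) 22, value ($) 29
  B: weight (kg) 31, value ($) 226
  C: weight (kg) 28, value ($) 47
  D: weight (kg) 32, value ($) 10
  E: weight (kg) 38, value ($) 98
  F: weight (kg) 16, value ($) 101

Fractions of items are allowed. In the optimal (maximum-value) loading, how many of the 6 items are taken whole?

2

Sort by value per unit weight and fill in that order.
Order: B (226/31=7.29) > F (101/16=6.31) > E (98/38=2.58) > C (47/28=1.68) > A (29/22=1.32) > D (10/32=0.31)
Fill: take B (31 @ 226) → take F (16 @ 101) → take 36/38 of E → 92.84; 83/83 used.
2 item(s) taken whole; one partial (take 36/38 of E).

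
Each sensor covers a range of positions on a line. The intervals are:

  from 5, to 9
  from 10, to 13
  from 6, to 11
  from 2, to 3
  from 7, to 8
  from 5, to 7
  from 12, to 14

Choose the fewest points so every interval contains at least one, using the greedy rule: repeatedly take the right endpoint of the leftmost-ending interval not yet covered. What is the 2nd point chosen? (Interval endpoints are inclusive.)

7

Process intervals by earliest right end; each time one isn't hit yet, stab at its right endpoint.
By right end: [2,3]  [5,7]  [7,8]  [5,9]  [6,11]  [10,13]  [12,14]
[2,3] uncovered → point at 3; [5,7] uncovered → point at 7; [10,13] uncovered → point at 13.
Points: 3, 7, 13 (3 total).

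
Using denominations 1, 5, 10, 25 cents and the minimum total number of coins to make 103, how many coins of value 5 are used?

0

103 − 4×25→3 − 3×1→0
Count of 5: 0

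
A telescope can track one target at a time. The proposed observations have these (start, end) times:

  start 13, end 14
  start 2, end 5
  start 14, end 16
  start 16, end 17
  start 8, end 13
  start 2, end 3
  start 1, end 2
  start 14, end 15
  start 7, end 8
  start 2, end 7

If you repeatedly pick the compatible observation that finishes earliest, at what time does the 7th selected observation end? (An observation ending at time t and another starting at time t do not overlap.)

Order by finish time; keep every interval that doesn't clash with the previous kept one.
By end time: (1,2), (2,3), (2,5), (2,7), (7,8), (8,13), (13,14), (14,15), (14,16), (16,17).
Pick (1,2); next start ≥ 2 → (2,3); next start ≥ 3 → (7,8); next start ≥ 8 → (8,13); next start ≥ 13 → (13,14); next start ≥ 14 → (14,15); next start ≥ 15 → (16,17).
Selected: (1,2) (2,3) (7,8) (8,13) (13,14) (14,15) (16,17)

17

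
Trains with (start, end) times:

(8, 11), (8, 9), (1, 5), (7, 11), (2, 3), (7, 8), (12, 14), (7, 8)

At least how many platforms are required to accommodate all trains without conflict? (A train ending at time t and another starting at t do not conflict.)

Events (time:±→running): 1:+→1 2:+→2 3:-→1 5:-→0 7:+→1 7:+→2 7:+→3 … peak 3.

3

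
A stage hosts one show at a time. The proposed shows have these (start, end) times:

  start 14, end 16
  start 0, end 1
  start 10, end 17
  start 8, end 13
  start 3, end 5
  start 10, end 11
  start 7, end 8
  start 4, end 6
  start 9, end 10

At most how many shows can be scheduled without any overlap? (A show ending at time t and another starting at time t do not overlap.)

6

Greedy by earliest finish: after sorting by end time, pick each interval compatible with the last pick.
Sorted by end: (0,1)  (3,5)  (4,6)  (7,8)  (9,10)  (10,11)  (8,13)  (14,16)  (10,17)
take (0,1); take (3,5); take (7,8); take (9,10); take (10,11); take (14,16).
Selected 6 shows.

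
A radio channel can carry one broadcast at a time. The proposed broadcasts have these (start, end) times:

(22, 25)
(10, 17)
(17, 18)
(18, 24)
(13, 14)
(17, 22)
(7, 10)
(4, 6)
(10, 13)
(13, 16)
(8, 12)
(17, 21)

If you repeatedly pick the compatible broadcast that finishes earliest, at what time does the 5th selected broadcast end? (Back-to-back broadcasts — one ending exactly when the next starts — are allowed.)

18

Order by finish time; keep every interval that doesn't clash with the previous kept one.
By end time: (4,6), (7,10), (8,12), (10,13), (13,14), (13,16), (10,17), (17,18), (17,21), (17,22), (18,24), (22,25).
Pick (4,6); next start ≥ 6 → (7,10); next start ≥ 10 → (10,13); next start ≥ 13 → (13,14); next start ≥ 14 → (17,18); next start ≥ 18 → (18,24).
Selected: (4,6) (7,10) (10,13) (13,14) (17,18) (18,24)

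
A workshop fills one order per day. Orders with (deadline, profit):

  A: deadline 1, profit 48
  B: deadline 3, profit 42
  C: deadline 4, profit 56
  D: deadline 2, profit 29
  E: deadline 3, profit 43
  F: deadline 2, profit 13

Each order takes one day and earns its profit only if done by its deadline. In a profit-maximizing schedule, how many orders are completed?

By profit: C(d4,56), A(d1,48), E(d3,43), B(d3,42), D(d2,29), F(d2,13)
C→slot 4; A→slot 1; E→slot 3; B→slot 2; D skipped; F skipped.
4 of 6 scheduled.

4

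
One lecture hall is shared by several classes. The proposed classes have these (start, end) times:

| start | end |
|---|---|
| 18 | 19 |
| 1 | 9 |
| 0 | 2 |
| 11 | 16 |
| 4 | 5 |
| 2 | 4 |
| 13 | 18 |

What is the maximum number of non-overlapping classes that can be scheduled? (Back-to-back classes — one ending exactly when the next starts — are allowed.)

Sort by end time and greedily take each interval whose start is ≥ the last chosen end.
By end time: (0,2), (2,4), (4,5), (1,9), (11,16), (13,18), (18,19).
Pick (0,2); next start ≥ 2 → (2,4); next start ≥ 4 → (4,5); next start ≥ 5 → (11,16); next start ≥ 16 → (18,19).
Selected 5 classes.

5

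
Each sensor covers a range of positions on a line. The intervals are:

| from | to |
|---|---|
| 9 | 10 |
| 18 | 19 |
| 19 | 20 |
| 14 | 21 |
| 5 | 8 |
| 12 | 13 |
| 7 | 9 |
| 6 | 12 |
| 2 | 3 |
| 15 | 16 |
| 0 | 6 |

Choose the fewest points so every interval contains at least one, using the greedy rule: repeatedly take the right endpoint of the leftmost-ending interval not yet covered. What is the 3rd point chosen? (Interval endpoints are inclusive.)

10

Process intervals by earliest right end; each time one isn't hit yet, stab at its right endpoint.
By right end: [2,3]  [0,6]  [5,8]  [7,9]  [9,10]  [6,12]  [12,13]  [15,16]  [18,19]  [19,20]  [14,21]
[2,3] uncovered → point at 3; [5,8] uncovered → point at 8; [9,10] uncovered → point at 10; [12,13] uncovered → point at 13; [15,16] uncovered → point at 16; [18,19] uncovered → point at 19.
Points: 3, 8, 10, 13, 16, 19 (6 total).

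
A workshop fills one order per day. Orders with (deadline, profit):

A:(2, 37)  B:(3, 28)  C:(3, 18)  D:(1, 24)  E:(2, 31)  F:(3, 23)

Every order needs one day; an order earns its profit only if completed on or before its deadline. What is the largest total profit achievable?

By profit: A(d2,37), E(d2,31), B(d3,28), D(d1,24), F(d3,23), C(d3,18)
A→slot 2; E→slot 1; B→slot 3; D skipped; F skipped; C skipped.
Profit = 31 + 37 + 28 = 96

96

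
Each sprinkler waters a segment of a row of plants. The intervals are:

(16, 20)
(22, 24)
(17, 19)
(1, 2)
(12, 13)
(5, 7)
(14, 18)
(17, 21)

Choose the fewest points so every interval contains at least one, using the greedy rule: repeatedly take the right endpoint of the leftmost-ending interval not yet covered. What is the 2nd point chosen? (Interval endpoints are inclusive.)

Process intervals by earliest right end; each time one isn't hit yet, stab at its right endpoint.
By right end: [1,2]  [5,7]  [12,13]  [14,18]  [17,19]  [16,20]  [17,21]  [22,24]
[1,2] uncovered → point at 2; [5,7] uncovered → point at 7; [12,13] uncovered → point at 13; [14,18] uncovered → point at 18; [22,24] uncovered → point at 24.
Points: 2, 7, 13, 18, 24 (5 total).

7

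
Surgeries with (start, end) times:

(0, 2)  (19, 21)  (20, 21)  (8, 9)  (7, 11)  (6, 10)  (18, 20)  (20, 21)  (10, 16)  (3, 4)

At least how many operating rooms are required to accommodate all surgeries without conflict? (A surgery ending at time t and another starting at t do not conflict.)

3

The answer is the maximum number of intervals overlapping at any instant.
starts: [0, 3, 6, 7, 8, 10, 18, 19, 20, 20]
ends:   [2, 4, 9, 10, 11, 16, 20, 21, 21, 21]
s0→1 e2→0 s3→1 e4→0 s6→1 s7→2 s8→3  — peak 3.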